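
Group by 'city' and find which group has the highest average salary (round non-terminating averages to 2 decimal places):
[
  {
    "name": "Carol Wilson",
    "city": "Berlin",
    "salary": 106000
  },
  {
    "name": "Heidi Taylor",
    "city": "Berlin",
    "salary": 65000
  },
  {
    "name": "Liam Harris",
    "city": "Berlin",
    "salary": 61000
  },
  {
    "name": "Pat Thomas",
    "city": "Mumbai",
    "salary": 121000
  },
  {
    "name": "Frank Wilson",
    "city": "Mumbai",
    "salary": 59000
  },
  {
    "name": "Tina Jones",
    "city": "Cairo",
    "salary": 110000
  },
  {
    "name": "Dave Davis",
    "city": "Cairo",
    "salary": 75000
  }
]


Group by: city

Groups:
  Berlin: 3 people, avg salary = 232000/3 ≈ $77333.33
  Cairo: 2 people, avg salary = 185000/2 = $92500
  Mumbai: 2 people, avg salary = 180000/2 = $90000

Highest average salary: Cairo ($92500)

Cairo ($92500)


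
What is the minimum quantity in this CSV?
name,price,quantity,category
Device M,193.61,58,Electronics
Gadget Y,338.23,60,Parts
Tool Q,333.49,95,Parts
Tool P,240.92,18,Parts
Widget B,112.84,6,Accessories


Computing minimum quantity:
Values: [58, 60, 95, 18, 6]
Min = 6

6


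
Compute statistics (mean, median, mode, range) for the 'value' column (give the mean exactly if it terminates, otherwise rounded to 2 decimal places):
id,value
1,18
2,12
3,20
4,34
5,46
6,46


Data: [18, 12, 20, 34, 46, 46]
Count: 6
Sum: 176
Mean: 176/6 ≈ 29.33 (rounded to 2 decimal places)
Sorted: [12, 18, 20, 34, 46, 46]
Median: 27.0
Mode: 46 (2 times)
Range: 46 - 12 = 34
Min: 12, Max: 46

mean≈29.33, median=27.0, mode=46, range=34


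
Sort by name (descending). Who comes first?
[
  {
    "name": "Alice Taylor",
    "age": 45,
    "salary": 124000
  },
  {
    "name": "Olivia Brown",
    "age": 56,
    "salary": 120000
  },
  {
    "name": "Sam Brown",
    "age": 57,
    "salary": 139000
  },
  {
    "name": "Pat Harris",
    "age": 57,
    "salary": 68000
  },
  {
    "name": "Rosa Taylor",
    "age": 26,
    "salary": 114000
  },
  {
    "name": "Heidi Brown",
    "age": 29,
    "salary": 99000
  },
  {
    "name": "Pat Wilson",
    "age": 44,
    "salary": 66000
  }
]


Sort by: name (descending)

Sorted order:
  1. Sam Brown (name = Sam Brown)
  2. Rosa Taylor (name = Rosa Taylor)
  3. Pat Wilson (name = Pat Wilson)
  4. Pat Harris (name = Pat Harris)
  5. Olivia Brown (name = Olivia Brown)
  6. Heidi Brown (name = Heidi Brown)
  7. Alice Taylor (name = Alice Taylor)

First: Sam Brown

Sam Brown


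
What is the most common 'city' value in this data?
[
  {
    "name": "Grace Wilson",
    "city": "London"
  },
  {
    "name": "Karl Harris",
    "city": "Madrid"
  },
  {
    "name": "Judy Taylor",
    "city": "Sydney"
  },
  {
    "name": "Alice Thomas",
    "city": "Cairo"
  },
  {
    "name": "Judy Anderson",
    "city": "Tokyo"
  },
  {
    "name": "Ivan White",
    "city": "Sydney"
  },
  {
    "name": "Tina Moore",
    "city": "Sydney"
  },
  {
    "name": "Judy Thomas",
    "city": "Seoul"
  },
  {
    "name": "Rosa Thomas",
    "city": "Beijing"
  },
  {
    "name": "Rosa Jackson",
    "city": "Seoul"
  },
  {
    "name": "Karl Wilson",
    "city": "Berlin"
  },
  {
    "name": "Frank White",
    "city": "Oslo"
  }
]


Counting 'city' values across 12 records:

  Sydney: 3 ###
  Seoul: 2 ##
  London: 1 #
  Madrid: 1 #
  Cairo: 1 #
  Tokyo: 1 #
  Beijing: 1 #
  Berlin: 1 #
  Oslo: 1 #

Most common: Sydney (3 times)

Sydney (3 times)


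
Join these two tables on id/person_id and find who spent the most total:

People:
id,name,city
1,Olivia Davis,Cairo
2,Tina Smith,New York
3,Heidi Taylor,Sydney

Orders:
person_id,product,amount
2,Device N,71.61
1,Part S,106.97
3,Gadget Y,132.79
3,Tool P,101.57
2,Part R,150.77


Join on: people.id = orders.person_id

Joined rows:
  Tina Smith (New York) bought Device N for $71.61
  Olivia Davis (Cairo) bought Part S for $106.97
  Heidi Taylor (Sydney) bought Gadget Y for $132.79
  Heidi Taylor (Sydney) bought Tool P for $101.57
  Tina Smith (New York) bought Part R for $150.77

Total per person:
  Heidi Taylor: $234.36
  Tina Smith: $222.38
  Olivia Davis: $106.97

Top spender: Heidi Taylor ($234.36)

Heidi Taylor ($234.36)


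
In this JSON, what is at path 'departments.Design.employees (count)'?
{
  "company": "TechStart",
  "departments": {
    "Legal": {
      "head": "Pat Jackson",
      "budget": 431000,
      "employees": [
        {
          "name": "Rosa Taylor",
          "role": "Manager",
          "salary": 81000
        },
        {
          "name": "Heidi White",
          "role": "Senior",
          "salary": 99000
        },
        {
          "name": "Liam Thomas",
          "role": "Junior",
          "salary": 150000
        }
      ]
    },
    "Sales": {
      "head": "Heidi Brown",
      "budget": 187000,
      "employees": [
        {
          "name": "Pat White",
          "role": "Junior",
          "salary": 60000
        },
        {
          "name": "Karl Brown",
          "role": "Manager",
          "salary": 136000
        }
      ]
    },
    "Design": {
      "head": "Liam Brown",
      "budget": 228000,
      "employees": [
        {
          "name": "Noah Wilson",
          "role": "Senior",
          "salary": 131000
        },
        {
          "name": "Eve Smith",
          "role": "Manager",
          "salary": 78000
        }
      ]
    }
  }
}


Path: departments.Design.employees (count)

Navigate:
  -> departments
  -> Design
  -> employees (array, length 2)

2


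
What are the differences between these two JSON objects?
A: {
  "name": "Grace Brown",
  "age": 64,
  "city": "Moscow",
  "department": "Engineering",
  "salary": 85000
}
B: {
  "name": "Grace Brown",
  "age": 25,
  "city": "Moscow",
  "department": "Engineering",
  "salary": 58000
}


Comparing each field (in key order):
  name: same
  age: DIFFERENT
  city: same
  department: same
  salary: DIFFERENT
Differences:
  age: 64 -> 25
  salary: 85000 -> 58000

2 field(s) changed

2 changes: age, salary


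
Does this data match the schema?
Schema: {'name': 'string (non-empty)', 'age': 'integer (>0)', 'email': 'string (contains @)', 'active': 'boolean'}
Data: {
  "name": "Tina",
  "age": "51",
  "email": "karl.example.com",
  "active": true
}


Validating each field against schema:
  name: OK (non-empty string)
  age: FAIL ("51" is not an integer)
  email: FAIL ("karl.example.com" does not contain @)
  active: OK (boolean)

Result: INVALID (2 errors: age, email)

INVALID (2 errors: age, email)


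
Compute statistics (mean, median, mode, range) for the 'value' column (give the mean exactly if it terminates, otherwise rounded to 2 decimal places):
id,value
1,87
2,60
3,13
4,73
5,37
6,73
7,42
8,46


Data: [87, 60, 13, 73, 37, 73, 42, 46]
Count: 8
Sum: 431
Mean: 431/8 = 53.875
Sorted: [13, 37, 42, 46, 60, 73, 73, 87]
Median: 53.0
Mode: 73 (2 times)
Range: 87 - 13 = 74
Min: 13, Max: 87

mean=53.875, median=53.0, mode=73, range=74


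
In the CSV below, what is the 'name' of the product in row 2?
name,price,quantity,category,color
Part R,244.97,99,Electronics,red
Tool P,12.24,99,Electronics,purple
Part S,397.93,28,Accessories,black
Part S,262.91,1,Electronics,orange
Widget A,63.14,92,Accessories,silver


Query: Row 2 ('Tool P'), column 'name'
Value: Tool P

Tool P


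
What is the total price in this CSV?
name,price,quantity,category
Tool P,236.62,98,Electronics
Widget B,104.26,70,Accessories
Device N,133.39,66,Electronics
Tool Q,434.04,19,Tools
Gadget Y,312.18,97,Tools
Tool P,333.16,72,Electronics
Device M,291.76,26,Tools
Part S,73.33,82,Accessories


Computing total price:
Values: [236.62, 104.26, 133.39, 434.04, 312.18, 333.16, 291.76, 73.33]
Sum = 1918.74

1918.74


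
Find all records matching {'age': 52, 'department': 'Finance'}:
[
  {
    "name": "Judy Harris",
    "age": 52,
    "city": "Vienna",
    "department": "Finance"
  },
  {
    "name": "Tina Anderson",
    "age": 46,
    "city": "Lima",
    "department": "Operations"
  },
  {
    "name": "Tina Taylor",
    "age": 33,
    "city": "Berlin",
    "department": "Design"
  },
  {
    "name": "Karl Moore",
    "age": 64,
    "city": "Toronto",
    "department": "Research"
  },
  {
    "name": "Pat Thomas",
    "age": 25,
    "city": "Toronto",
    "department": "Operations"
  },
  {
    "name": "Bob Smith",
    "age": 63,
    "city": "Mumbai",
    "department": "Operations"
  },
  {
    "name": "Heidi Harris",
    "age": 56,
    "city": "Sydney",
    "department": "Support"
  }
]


Search criteria: {'age': 52, 'department': 'Finance'}

Checking 7 records:
  Judy Harris: {age: 52, department: Finance} <-- MATCH
  Tina Anderson: {age: 46, department: Operations}
  Tina Taylor: {age: 33, department: Design}
  Karl Moore: {age: 64, department: Research}
  Pat Thomas: {age: 25, department: Operations}
  Bob Smith: {age: 63, department: Operations}
  Heidi Harris: {age: 56, department: Support}

Matches: ["Judy Harris"]

["Judy Harris"]


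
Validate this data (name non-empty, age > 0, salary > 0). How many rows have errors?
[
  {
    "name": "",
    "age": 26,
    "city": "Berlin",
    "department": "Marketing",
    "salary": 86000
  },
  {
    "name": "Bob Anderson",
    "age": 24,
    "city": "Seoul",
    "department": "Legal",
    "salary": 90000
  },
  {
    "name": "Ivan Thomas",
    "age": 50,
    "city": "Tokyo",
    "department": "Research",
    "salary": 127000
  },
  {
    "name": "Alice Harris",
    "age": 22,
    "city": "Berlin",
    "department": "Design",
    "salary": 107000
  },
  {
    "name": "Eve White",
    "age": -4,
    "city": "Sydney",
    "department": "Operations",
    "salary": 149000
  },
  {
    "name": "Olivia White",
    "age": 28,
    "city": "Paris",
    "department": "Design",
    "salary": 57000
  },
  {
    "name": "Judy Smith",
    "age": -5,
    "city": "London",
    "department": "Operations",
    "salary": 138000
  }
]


Validating 7 records:
Rules: name non-empty, age > 0, salary > 0

  Row 1 (???): empty name
  Row 2 (Bob Anderson): OK
  Row 3 (Ivan Thomas): OK
  Row 4 (Alice Harris): OK
  Row 5 (Eve White): negative age: -4
  Row 6 (Olivia White): OK
  Row 7 (Judy Smith): negative age: -5

Total errors: 3

3 errors


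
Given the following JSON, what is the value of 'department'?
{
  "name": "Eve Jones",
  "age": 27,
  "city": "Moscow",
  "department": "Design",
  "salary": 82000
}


Looking up field 'department'
Value: Design

Design


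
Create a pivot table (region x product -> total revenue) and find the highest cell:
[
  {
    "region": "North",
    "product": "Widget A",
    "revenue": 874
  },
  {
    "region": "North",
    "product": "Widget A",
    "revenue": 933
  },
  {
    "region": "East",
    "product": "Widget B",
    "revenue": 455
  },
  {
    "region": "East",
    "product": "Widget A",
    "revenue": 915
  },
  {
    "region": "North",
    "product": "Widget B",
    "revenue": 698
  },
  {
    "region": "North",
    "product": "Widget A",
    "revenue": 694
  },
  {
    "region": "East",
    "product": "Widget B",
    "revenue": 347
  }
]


Pivot: region (rows) x product (columns) -> total revenue

     Widget A      Widget B    
East           915           802  
North         2501           698  

Highest: North / Widget A = $2501

North / Widget A = $2501


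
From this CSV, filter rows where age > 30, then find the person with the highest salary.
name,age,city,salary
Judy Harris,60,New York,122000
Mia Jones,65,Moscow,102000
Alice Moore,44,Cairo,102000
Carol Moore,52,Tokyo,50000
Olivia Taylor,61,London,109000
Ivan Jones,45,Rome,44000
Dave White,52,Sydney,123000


Filter: age > 30
Sort by: salary (descending)

Filtered records (7):
  Dave White, age 52, salary $123000
  Judy Harris, age 60, salary $122000
  Olivia Taylor, age 61, salary $109000
  Mia Jones, age 65, salary $102000
  Alice Moore, age 44, salary $102000
  Carol Moore, age 52, salary $50000
  Ivan Jones, age 45, salary $44000

Highest salary: Dave White ($123000)

Dave White


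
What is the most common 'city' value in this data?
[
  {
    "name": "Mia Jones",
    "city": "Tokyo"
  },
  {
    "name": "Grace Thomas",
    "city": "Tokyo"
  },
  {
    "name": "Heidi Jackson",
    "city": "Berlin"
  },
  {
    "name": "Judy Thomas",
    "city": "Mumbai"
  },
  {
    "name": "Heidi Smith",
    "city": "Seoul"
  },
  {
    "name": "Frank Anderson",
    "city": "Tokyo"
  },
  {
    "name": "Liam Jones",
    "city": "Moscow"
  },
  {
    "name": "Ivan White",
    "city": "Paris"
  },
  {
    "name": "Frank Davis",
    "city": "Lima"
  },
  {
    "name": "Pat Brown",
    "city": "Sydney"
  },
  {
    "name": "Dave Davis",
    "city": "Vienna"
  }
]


Counting 'city' values across 11 records:

  Tokyo: 3 ###
  Berlin: 1 #
  Mumbai: 1 #
  Seoul: 1 #
  Moscow: 1 #
  Paris: 1 #
  Lima: 1 #
  Sydney: 1 #
  Vienna: 1 #

Most common: Tokyo (3 times)

Tokyo (3 times)


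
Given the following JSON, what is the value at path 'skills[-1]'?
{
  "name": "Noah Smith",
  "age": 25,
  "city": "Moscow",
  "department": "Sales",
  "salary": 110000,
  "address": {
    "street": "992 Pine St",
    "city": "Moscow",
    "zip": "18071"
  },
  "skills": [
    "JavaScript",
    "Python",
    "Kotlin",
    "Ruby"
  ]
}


Query: skills[-1]
Path: skills -> last element
Value: Ruby

Ruby


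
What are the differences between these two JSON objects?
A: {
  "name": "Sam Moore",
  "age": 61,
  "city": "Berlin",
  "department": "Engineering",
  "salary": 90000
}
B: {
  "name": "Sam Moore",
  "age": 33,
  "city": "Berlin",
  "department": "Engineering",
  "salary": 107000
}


Comparing each field (in key order):
  name: same
  age: DIFFERENT
  city: same
  department: same
  salary: DIFFERENT
Differences:
  age: 61 -> 33
  salary: 90000 -> 107000

2 field(s) changed

2 changes: age, salary


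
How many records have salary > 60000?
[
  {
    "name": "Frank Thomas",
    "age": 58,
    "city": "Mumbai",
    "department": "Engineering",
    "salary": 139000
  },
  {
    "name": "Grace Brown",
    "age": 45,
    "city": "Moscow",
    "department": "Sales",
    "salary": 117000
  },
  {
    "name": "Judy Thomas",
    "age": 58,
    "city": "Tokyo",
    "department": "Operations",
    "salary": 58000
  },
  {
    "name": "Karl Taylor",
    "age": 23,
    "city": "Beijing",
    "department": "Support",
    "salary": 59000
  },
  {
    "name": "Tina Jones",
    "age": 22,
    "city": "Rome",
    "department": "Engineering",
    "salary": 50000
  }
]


Data: 5 records
Condition: salary > 60000

Checking each record:
  Frank Thomas: 139000 MATCH
  Grace Brown: 117000 MATCH
  Judy Thomas: 58000
  Karl Taylor: 59000
  Tina Jones: 50000

Count: 2

2


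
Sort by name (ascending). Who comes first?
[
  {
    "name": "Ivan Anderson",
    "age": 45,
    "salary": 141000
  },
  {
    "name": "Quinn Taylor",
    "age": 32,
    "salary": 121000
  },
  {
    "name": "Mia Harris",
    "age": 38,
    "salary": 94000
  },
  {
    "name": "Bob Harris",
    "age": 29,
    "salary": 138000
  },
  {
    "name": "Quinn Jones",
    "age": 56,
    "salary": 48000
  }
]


Sort by: name (ascending)

Sorted order:
  1. Bob Harris (name = Bob Harris)
  2. Ivan Anderson (name = Ivan Anderson)
  3. Mia Harris (name = Mia Harris)
  4. Quinn Jones (name = Quinn Jones)
  5. Quinn Taylor (name = Quinn Taylor)

First: Bob Harris

Bob Harris


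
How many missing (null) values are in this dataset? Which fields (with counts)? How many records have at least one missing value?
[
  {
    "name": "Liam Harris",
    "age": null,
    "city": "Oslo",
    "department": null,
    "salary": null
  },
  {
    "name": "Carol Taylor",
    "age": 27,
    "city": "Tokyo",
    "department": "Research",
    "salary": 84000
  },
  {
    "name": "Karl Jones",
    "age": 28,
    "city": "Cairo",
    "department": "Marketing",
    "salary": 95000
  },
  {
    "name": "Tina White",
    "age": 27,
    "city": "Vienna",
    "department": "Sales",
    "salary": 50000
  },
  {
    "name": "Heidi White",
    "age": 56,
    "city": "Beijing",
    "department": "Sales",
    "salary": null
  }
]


Checking for missing (null) values in 5 records:

  Liam Harris: age, department, salary
  Carol Taylor: complete
  Karl Jones: complete
  Tina White: complete
  Heidi White: salary

Per field:
  name: 0 missing
  age: 1 missing
  city: 0 missing
  department: 1 missing
  salary: 2 missing

Total missing values: 4
Records with any missing: 2

4 missing values (age: 1, department: 1, salary: 2); 2 incomplete records


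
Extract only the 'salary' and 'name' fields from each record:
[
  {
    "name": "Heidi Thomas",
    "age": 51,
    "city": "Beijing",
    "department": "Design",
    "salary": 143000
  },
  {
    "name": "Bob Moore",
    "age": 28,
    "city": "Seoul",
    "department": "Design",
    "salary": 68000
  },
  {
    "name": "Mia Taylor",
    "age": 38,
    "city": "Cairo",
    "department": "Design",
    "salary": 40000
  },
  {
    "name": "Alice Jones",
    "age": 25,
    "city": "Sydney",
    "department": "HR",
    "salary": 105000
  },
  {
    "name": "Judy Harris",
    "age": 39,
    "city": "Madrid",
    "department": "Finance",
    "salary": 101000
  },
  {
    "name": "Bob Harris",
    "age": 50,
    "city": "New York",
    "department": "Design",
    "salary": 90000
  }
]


Original: 6 records with fields: name, age, city, department, salary
Keep: ['salary', 'name']
Drop: ['age', 'city', 'department']
Result: 6 records, 2 fields each

[
  {
    "salary": 143000,
    "name": "Heidi Thomas"
  },
  {
    "salary": 68000,
    "name": "Bob Moore"
  },
  {
    "salary": 40000,
    "name": "Mia Taylor"
  },
  {
    "salary": 105000,
    "name": "Alice Jones"
  },
  {
    "salary": 101000,
    "name": "Judy Harris"
  },
  {
    "salary": 90000,
    "name": "Bob Harris"
  }
]


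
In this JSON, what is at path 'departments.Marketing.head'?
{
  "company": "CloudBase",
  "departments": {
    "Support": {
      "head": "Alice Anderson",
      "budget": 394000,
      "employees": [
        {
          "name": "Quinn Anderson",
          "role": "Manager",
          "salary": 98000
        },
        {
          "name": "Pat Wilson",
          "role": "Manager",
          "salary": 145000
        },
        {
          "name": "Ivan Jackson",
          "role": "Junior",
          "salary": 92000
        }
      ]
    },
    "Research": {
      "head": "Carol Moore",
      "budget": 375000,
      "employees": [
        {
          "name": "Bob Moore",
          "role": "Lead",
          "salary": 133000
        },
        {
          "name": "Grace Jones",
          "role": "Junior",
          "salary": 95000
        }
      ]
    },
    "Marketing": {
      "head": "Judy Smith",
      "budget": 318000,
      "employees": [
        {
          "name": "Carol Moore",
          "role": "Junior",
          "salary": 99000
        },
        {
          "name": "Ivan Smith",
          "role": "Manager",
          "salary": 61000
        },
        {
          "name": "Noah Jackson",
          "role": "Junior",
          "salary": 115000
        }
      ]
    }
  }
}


Path: departments.Marketing.head

Navigate:
  -> departments
  -> Marketing
  -> head = 'Judy Smith'

Judy Smith


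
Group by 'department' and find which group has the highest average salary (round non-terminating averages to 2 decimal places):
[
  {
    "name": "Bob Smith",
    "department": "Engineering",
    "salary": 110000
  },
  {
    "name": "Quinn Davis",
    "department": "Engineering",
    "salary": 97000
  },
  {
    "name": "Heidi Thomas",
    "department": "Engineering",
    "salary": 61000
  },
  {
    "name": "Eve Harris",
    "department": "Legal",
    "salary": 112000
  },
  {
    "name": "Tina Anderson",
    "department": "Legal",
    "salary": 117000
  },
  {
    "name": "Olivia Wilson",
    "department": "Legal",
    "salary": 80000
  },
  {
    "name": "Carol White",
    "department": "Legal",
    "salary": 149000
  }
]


Group by: department

Groups:
  Engineering: 3 people, avg salary = 268000/3 ≈ $89333.33
  Legal: 4 people, avg salary = 458000/4 = $114500

Highest average salary: Legal ($114500)

Legal ($114500)


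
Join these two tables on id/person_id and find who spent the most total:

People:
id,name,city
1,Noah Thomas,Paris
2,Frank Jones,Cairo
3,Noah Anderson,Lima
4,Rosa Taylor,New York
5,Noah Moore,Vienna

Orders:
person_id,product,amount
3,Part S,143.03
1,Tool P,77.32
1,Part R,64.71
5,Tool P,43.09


Join on: people.id = orders.person_id

Joined rows:
  Noah Anderson (Lima) bought Part S for $143.03
  Noah Thomas (Paris) bought Tool P for $77.32
  Noah Thomas (Paris) bought Part R for $64.71
  Noah Moore (Vienna) bought Tool P for $43.09

Total per person:
  Noah Anderson: $143.03
  Noah Thomas: $142.03
  Noah Moore: $43.09

Top spender: Noah Anderson ($143.03)

Noah Anderson ($143.03)


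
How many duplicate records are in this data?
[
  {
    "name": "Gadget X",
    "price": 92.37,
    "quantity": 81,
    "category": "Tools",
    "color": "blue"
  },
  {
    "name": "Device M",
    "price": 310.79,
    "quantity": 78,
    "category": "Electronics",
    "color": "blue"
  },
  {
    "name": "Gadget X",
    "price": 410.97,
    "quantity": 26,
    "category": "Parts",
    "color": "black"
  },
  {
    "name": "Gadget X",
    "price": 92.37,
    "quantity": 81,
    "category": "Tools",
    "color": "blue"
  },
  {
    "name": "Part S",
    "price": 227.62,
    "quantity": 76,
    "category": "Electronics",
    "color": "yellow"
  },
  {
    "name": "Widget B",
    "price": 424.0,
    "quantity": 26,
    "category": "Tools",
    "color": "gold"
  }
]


Checking 6 records for duplicates:

  Row 1: Gadget X ($92.37, qty 81)
  Row 2: Device M ($310.79, qty 78)
  Row 3: Gadget X ($410.97, qty 26)
  Row 4: Gadget X ($92.37, qty 81) <-- DUPLICATE
  Row 5: Part S ($227.62, qty 76)
  Row 6: Widget B ($424.0, qty 26)

Duplicates found: 1
Unique records: 5

1 duplicates, 5 unique


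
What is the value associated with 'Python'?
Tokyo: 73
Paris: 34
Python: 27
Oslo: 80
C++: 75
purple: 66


Looking up key 'Python'
Value: 27

27


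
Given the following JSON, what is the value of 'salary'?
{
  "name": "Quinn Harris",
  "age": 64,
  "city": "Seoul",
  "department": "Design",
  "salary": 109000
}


Looking up field 'salary'
Value: 109000

109000


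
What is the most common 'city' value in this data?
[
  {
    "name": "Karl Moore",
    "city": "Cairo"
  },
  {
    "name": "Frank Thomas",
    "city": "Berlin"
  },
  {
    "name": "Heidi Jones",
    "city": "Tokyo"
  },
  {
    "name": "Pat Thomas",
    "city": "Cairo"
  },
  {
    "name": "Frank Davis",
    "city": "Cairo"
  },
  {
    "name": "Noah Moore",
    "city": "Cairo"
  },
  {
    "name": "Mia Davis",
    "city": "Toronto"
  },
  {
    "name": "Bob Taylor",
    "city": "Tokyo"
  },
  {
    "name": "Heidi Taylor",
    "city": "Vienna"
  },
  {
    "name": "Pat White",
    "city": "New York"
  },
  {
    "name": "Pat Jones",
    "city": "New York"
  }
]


Counting 'city' values across 11 records:

  Cairo: 4 ####
  Tokyo: 2 ##
  New York: 2 ##
  Berlin: 1 #
  Toronto: 1 #
  Vienna: 1 #

Most common: Cairo (4 times)

Cairo (4 times)


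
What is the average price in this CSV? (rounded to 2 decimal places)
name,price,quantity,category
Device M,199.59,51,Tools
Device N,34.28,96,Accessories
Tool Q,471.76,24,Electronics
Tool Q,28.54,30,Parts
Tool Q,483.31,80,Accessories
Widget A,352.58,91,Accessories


Computing average price:
Values: [199.59, 34.28, 471.76, 28.54, 483.31, 352.58]
Sum = 1570.06
Count = 6
Average = 1570.06/6 ≈ 261.68 (rounded to 2 decimal places)

261.68


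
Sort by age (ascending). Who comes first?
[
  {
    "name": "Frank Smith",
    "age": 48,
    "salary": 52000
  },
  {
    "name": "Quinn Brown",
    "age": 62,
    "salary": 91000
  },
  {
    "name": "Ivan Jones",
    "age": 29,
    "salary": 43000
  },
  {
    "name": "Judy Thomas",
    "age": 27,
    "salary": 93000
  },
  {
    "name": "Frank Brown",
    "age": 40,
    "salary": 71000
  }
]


Sort by: age (ascending)

Sorted order:
  1. Judy Thomas (age = 27)
  2. Ivan Jones (age = 29)
  3. Frank Brown (age = 40)
  4. Frank Smith (age = 48)
  5. Quinn Brown (age = 62)

First: Judy Thomas

Judy Thomas


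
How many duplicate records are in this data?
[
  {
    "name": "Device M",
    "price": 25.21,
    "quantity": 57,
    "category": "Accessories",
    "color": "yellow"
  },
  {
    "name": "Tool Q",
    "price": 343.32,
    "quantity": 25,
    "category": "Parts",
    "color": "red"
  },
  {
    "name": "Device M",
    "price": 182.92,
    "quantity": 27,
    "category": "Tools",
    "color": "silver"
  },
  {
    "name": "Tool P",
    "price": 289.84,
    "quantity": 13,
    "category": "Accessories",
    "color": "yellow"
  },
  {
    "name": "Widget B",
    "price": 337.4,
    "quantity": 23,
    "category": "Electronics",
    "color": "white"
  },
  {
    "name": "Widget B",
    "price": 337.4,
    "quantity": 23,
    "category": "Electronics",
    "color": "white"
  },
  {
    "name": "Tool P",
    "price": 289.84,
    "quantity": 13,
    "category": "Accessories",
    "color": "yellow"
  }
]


Checking 7 records for duplicates:

  Row 1: Device M ($25.21, qty 57)
  Row 2: Tool Q ($343.32, qty 25)
  Row 3: Device M ($182.92, qty 27)
  Row 4: Tool P ($289.84, qty 13)
  Row 5: Widget B ($337.4, qty 23)
  Row 6: Widget B ($337.4, qty 23) <-- DUPLICATE
  Row 7: Tool P ($289.84, qty 13) <-- DUPLICATE

Duplicates found: 2
Unique records: 5

2 duplicates, 5 unique


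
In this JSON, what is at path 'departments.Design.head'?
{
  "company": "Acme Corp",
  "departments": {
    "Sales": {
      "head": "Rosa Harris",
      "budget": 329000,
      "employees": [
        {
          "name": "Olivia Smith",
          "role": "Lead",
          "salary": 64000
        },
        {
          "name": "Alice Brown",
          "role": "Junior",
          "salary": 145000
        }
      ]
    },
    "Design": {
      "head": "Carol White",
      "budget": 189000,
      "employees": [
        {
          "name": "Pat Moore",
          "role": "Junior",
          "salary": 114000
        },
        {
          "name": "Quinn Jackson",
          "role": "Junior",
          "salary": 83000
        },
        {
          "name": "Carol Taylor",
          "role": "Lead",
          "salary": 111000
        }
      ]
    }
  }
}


Path: departments.Design.head

Navigate:
  -> departments
  -> Design
  -> head = 'Carol White'

Carol White


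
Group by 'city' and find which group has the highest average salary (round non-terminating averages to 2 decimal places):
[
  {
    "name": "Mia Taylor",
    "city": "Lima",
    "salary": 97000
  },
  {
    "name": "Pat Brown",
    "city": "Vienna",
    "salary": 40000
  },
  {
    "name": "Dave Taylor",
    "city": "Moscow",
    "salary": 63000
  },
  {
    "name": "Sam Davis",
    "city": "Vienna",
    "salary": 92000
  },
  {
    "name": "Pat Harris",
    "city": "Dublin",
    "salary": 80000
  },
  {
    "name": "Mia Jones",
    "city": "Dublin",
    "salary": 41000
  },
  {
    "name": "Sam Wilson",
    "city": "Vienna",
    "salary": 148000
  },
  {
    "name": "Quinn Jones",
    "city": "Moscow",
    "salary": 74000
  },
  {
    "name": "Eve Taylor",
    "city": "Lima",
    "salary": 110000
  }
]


Group by: city

Groups:
  Dublin: 2 people, avg salary = 121000/2 = $60500
  Lima: 2 people, avg salary = 207000/2 = $103500
  Moscow: 2 people, avg salary = 137000/2 = $68500
  Vienna: 3 people, avg salary = 280000/3 ≈ $93333.33

Highest average salary: Lima ($103500)

Lima ($103500)


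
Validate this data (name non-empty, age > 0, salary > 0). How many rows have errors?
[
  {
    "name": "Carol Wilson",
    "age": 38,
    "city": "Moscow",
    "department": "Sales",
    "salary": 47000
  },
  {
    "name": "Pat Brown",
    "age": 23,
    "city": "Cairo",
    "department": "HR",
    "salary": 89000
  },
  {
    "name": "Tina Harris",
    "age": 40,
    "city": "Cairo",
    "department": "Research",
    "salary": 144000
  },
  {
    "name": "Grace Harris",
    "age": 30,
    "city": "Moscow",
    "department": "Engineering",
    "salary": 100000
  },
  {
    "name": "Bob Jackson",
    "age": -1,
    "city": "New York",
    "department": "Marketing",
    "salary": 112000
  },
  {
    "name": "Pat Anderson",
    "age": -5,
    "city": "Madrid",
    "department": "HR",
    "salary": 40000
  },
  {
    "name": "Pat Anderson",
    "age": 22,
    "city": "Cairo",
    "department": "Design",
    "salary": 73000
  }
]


Validating 7 records:
Rules: name non-empty, age > 0, salary > 0

  Row 1 (Carol Wilson): OK
  Row 2 (Pat Brown): OK
  Row 3 (Tina Harris): OK
  Row 4 (Grace Harris): OK
  Row 5 (Bob Jackson): negative age: -1
  Row 6 (Pat Anderson): negative age: -5
  Row 7 (Pat Anderson): OK

Total errors: 2

2 errors


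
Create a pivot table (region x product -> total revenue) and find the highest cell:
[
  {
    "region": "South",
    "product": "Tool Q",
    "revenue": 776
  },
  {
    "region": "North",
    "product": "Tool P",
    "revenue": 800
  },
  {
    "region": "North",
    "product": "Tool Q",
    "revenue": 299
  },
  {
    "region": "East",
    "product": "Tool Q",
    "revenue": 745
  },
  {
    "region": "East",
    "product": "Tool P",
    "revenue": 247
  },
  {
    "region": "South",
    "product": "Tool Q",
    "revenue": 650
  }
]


Pivot: region (rows) x product (columns) -> total revenue

     Tool P        Tool Q      
East           247           745  
North          800           299  
South            0          1426  

Highest: South / Tool Q = $1426

South / Tool Q = $1426


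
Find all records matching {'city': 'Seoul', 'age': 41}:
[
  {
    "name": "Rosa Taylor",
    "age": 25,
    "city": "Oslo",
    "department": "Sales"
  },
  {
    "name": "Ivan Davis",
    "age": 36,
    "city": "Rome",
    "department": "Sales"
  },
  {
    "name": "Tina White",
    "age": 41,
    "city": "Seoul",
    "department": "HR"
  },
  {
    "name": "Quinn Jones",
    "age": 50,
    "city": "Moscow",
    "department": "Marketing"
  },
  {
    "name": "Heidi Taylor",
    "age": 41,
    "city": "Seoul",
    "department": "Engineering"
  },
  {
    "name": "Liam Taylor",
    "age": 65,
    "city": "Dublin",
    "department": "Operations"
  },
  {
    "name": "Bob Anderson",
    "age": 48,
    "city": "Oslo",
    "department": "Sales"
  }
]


Search criteria: {'city': 'Seoul', 'age': 41}

Checking 7 records:
  Rosa Taylor: {city: Oslo, age: 25}
  Ivan Davis: {city: Rome, age: 36}
  Tina White: {city: Seoul, age: 41} <-- MATCH
  Quinn Jones: {city: Moscow, age: 50}
  Heidi Taylor: {city: Seoul, age: 41} <-- MATCH
  Liam Taylor: {city: Dublin, age: 65}
  Bob Anderson: {city: Oslo, age: 48}

Matches: ["Tina White", "Heidi Taylor"]

["Tina White", "Heidi Taylor"]


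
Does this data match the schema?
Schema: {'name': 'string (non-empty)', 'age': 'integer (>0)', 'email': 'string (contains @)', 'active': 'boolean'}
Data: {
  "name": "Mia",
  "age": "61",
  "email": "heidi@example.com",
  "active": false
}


Validating each field against schema:
  name: OK (non-empty string)
  age: FAIL ("61" is not an integer)
  email: OK (string with @)
  active: OK (boolean)

Result: INVALID (1 error: age)

INVALID (1 error: age)


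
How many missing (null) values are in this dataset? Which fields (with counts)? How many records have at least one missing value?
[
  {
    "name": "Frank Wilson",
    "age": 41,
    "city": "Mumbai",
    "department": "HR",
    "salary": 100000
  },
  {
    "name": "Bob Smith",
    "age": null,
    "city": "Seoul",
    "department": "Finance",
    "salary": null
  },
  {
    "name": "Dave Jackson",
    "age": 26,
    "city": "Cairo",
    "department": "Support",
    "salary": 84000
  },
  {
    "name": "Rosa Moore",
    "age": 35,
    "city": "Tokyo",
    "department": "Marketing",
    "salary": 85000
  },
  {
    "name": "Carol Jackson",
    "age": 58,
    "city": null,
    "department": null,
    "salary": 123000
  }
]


Checking for missing (null) values in 5 records:

  Frank Wilson: complete
  Bob Smith: age, salary
  Dave Jackson: complete
  Rosa Moore: complete
  Carol Jackson: city, department

Per field:
  name: 0 missing
  age: 1 missing
  city: 1 missing
  department: 1 missing
  salary: 1 missing

Total missing values: 4
Records with any missing: 2

4 missing values (age: 1, city: 1, department: 1, salary: 1); 2 incomplete records


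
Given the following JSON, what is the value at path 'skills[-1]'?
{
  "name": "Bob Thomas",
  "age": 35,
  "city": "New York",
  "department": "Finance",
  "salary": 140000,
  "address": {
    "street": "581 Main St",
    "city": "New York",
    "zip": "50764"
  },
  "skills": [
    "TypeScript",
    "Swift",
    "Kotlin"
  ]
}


Query: skills[-1]
Path: skills -> last element
Value: Kotlin

Kotlin


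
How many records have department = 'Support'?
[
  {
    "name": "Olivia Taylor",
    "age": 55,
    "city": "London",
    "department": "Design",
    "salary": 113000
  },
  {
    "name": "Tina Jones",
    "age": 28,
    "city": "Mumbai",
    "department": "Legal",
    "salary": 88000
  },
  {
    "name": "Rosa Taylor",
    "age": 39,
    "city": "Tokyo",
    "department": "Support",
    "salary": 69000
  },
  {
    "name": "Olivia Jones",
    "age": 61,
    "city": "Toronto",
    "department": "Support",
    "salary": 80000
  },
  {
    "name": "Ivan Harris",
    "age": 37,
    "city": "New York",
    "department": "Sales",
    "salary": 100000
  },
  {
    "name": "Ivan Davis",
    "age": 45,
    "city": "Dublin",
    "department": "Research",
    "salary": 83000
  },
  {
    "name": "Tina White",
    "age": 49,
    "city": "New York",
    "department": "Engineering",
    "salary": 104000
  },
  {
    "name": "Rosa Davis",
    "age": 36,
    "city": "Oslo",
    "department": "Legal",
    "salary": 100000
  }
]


Data: 8 records
Condition: department = 'Support'

Checking each record:
  Olivia Taylor: Design
  Tina Jones: Legal
  Rosa Taylor: Support MATCH
  Olivia Jones: Support MATCH
  Ivan Harris: Sales
  Ivan Davis: Research
  Tina White: Engineering
  Rosa Davis: Legal

Count: 2

2


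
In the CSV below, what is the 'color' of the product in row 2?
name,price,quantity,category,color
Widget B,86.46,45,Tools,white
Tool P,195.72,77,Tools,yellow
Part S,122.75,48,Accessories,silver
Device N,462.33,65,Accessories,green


Query: Row 2 ('Tool P'), column 'color'
Value: yellow

yellow


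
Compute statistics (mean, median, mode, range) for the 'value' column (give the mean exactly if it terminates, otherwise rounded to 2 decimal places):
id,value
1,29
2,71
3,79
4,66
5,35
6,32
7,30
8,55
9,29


Data: [29, 71, 79, 66, 35, 32, 30, 55, 29]
Count: 9
Sum: 426
Mean: 426/9 ≈ 47.33 (rounded to 2 decimal places)
Sorted: [29, 29, 30, 32, 35, 55, 66, 71, 79]
Median: 35.0
Mode: 29 (2 times)
Range: 79 - 29 = 50
Min: 29, Max: 79

mean≈47.33, median=35.0, mode=29, range=50


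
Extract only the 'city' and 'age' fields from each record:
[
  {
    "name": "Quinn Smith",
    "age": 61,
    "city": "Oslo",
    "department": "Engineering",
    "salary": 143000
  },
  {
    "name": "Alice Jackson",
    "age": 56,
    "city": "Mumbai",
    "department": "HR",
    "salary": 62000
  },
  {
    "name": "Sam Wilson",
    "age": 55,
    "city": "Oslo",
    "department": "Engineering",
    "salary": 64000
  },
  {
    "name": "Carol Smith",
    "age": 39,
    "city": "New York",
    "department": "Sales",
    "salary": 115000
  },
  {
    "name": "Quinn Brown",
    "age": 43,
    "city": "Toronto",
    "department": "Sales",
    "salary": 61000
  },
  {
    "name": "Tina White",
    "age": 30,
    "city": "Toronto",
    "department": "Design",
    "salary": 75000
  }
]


Original: 6 records with fields: name, age, city, department, salary
Keep: ['city', 'age']
Drop: ['name', 'department', 'salary']
Result: 6 records, 2 fields each

[
  {
    "city": "Oslo",
    "age": 61
  },
  {
    "city": "Mumbai",
    "age": 56
  },
  {
    "city": "Oslo",
    "age": 55
  },
  {
    "city": "New York",
    "age": 39
  },
  {
    "city": "Toronto",
    "age": 43
  },
  {
    "city": "Toronto",
    "age": 30
  }
]


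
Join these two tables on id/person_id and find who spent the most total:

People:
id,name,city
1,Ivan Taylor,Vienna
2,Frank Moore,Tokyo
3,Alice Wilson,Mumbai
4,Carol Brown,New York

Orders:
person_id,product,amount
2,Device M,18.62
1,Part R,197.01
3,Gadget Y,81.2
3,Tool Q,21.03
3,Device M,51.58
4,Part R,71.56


Join on: people.id = orders.person_id

Joined rows:
  Frank Moore (Tokyo) bought Device M for $18.62
  Ivan Taylor (Vienna) bought Part R for $197.01
  Alice Wilson (Mumbai) bought Gadget Y for $81.2
  Alice Wilson (Mumbai) bought Tool Q for $21.03
  Alice Wilson (Mumbai) bought Device M for $51.58
  Carol Brown (New York) bought Part R for $71.56

Total per person:
  Ivan Taylor: $197.01
  Alice Wilson: $153.81
  Carol Brown: $71.56
  Frank Moore: $18.62

Top spender: Ivan Taylor ($197.01)

Ivan Taylor ($197.01)


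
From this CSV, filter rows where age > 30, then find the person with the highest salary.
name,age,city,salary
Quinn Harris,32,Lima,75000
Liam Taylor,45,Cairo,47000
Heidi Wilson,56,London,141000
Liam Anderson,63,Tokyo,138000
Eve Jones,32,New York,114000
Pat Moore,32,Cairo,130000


Filter: age > 30
Sort by: salary (descending)

Filtered records (6):
  Heidi Wilson, age 56, salary $141000
  Liam Anderson, age 63, salary $138000
  Pat Moore, age 32, salary $130000
  Eve Jones, age 32, salary $114000
  Quinn Harris, age 32, salary $75000
  Liam Taylor, age 45, salary $47000

Highest salary: Heidi Wilson ($141000)

Heidi Wilson


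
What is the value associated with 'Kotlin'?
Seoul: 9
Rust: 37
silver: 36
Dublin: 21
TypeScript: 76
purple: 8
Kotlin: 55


Looking up key 'Kotlin'
Value: 55

55


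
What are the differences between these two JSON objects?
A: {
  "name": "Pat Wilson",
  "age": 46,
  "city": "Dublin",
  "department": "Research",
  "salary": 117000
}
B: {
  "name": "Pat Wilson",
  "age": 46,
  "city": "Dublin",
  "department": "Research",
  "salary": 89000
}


Comparing each field (in key order):
  name: same
  age: same
  city: same
  department: same
  salary: DIFFERENT
Differences:
  salary: 117000 -> 89000

1 field(s) changed

1 change: salary


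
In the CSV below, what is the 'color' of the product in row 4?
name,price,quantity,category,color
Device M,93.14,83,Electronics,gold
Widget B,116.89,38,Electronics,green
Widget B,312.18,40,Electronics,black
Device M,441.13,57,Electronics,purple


Query: Row 4 ('Device M'), column 'color'
Value: purple

purple


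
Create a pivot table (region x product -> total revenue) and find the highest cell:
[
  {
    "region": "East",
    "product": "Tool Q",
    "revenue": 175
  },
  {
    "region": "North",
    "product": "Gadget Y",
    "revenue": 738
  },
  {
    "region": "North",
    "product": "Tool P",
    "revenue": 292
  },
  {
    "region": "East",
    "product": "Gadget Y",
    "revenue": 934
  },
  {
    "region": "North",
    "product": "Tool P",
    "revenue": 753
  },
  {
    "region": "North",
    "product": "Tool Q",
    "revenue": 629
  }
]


Pivot: region (rows) x product (columns) -> total revenue

     Gadget Y      Tool P        Tool Q      
East           934             0           175  
North          738          1045           629  

Highest: North / Tool P = $1045

North / Tool P = $1045


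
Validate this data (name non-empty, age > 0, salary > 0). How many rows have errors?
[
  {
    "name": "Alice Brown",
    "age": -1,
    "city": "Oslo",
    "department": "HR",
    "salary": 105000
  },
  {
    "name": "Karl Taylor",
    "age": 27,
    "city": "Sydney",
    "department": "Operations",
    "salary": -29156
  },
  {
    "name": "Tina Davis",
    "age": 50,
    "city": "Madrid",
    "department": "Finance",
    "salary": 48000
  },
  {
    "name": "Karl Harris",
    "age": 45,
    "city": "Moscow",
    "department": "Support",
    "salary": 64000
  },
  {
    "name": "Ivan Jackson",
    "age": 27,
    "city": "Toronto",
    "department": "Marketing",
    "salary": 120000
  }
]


Validating 5 records:
Rules: name non-empty, age > 0, salary > 0

  Row 1 (Alice Brown): negative age: -1
  Row 2 (Karl Taylor): negative salary: -29156
  Row 3 (Tina Davis): OK
  Row 4 (Karl Harris): OK
  Row 5 (Ivan Jackson): OK

Total errors: 2

2 errors
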